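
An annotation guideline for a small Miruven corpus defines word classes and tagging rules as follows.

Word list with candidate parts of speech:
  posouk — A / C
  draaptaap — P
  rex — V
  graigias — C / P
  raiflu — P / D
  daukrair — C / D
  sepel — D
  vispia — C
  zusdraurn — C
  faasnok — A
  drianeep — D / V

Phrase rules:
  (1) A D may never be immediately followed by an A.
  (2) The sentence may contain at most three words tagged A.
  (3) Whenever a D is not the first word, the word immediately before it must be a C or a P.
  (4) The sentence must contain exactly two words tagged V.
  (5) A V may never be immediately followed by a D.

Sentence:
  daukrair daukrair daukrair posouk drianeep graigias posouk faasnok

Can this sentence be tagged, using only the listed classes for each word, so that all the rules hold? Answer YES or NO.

Candidates per position — 1:daukrair {C,D}; 2:daukrair {C,D}; 3:daukrair {C,D}; 4:posouk {A,C}; 5:drianeep {D,V}; 6:graigias {C,P}; 7:posouk {A,C}; 8:faasnok {A}.
Rule 4 cannot be satisfied by any choice of tags from the lexicon.
So there is no consistent tagging.

NO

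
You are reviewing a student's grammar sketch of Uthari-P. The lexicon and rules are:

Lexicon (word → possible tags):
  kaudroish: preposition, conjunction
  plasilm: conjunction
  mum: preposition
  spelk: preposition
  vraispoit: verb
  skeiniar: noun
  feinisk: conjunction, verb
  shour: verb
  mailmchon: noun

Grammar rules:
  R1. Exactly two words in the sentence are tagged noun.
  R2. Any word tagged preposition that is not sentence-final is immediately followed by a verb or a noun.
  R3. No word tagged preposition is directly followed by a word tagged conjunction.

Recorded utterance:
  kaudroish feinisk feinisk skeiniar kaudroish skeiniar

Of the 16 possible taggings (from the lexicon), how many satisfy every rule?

Candidates per position — 1:kaudroish {preposition,conjunction}; 2:feinisk {conjunction,verb}; 3:feinisk {conjunction,verb}; 4:skeiniar {noun}; 5:kaudroish {preposition,conjunction}; 6:skeiniar {noun}.
There are 16 candidate sequences in total.
Checking each against the rules leaves 12 sequences.
Count = 12.

12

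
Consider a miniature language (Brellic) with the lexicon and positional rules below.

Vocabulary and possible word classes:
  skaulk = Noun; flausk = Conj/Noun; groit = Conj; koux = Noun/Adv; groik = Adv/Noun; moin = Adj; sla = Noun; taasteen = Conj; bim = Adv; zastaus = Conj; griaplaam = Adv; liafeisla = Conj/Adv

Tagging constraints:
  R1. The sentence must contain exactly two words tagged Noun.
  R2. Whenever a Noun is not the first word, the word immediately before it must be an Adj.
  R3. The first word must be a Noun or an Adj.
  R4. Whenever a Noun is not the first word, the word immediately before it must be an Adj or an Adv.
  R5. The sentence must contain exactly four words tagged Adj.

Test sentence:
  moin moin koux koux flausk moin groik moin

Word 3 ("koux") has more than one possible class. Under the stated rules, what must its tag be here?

Noun

Candidates per position — 1:moin {Adj}; 2:moin {Adj}; 3:koux {Noun,Adv}; 4:koux {Noun,Adv}; 5:flausk {Conj,Noun}; 6:moin {Adj}; 7:groik {Adv,Noun}; 8:moin {Adj}.
If word 4 were Noun, no tagging could satisfy rule 2; so word 4 is Adv.
If word 5 were Noun, no tagging could satisfy rule 2; so word 5 is Conj.
If word 7 were Adv, no tagging could satisfy rule 1; so word 7 is Noun.
If word 3 were Adv, no tagging could satisfy rule 1; so word 3 is Noun.
So the tagging must be: Adj Adj Noun Adv Conj Adj Noun Adj.
Rule-by-rule: rule 1 ok; rule 2 ok; rule 3 ok; rule 4 ok; rule 5 ok.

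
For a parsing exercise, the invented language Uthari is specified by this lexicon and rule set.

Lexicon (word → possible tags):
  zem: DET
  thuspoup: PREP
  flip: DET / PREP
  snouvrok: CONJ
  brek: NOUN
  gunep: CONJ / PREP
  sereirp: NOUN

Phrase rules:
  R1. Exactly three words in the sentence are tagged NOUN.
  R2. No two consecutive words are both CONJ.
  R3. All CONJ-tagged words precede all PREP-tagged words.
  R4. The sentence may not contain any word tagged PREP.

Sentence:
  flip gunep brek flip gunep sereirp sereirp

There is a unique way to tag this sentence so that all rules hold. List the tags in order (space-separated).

DET CONJ NOUN DET CONJ NOUN NOUN

Candidates per position — 1:flip {DET,PREP}; 2:gunep {CONJ,PREP}; 3:brek {NOUN}; 4:flip {DET,PREP}; 5:gunep {CONJ,PREP}; 6:sereirp {NOUN}; 7:sereirp {NOUN}.
Word 1 cannot be PREP — rule 4 would then fail for every completion. It is DET.
Word 2 cannot be PREP — rule 4 would then fail for every completion. It is CONJ.
Word 4 cannot be PREP — rule 4 would then fail for every completion. It is DET.
Word 5 cannot be PREP — rule 4 would then fail for every completion. It is CONJ.
So the tagging must be: DET CONJ NOUN DET CONJ NOUN NOUN.
Rule-by-rule: rule 1 ✓; rule 2 ✓; rule 3 ✓; rule 4 ✓.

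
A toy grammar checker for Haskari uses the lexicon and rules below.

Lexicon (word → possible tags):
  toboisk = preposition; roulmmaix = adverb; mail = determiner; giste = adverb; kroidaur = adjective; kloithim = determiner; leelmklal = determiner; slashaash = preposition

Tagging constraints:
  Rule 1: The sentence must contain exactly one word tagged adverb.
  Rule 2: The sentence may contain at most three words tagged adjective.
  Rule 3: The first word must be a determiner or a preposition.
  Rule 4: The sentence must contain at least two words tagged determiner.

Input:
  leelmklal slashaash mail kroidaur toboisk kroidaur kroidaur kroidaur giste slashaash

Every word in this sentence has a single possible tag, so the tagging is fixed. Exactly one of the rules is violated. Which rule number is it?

2

Fixed tagging: determiner preposition determiner adjective preposition adjective adjective adjective adverb preposition.
Checking each rule: R1 pass, R2 fail, R3 pass, R4 pass.
Only rule 2 fails.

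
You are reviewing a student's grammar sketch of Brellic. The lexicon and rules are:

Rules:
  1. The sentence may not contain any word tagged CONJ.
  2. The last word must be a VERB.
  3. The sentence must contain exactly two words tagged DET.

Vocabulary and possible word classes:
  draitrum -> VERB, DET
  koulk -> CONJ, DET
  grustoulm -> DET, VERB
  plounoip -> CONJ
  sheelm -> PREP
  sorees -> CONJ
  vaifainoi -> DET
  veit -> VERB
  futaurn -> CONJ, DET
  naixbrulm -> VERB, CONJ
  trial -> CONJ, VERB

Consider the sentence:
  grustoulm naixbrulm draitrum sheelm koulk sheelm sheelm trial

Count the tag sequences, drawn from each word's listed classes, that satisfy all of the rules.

Candidates per position — 1:grustoulm {DET,VERB}; 2:naixbrulm {VERB,CONJ}; 3:draitrum {VERB,DET}; 4:sheelm {PREP}; 5:koulk {CONJ,DET}; 6:sheelm {PREP}; 7:sheelm {PREP}; 8:trial {CONJ,VERB}.
There are 32 candidate sequences in total.
The sequences that satisfy every rule: DET VERB VERB PREP DET PREP PREP VERB; VERB VERB DET PREP DET PREP PREP VERB.
Count = 2.

2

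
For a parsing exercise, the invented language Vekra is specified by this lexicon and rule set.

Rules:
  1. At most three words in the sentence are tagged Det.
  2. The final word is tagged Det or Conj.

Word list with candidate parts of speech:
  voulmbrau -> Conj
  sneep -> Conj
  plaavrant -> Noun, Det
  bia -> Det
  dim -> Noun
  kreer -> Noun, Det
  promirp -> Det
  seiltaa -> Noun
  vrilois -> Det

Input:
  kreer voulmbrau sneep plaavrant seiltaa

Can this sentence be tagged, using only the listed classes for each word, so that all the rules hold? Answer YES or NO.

NO

Candidates per position — 1:kreer {Noun,Det}; 2:voulmbrau {Conj}; 3:sneep {Conj}; 4:plaavrant {Noun,Det}; 5:seiltaa {Noun}.
Rule 2 cannot be satisfied by any choice of tags from the lexicon.
So there is no consistent tagging.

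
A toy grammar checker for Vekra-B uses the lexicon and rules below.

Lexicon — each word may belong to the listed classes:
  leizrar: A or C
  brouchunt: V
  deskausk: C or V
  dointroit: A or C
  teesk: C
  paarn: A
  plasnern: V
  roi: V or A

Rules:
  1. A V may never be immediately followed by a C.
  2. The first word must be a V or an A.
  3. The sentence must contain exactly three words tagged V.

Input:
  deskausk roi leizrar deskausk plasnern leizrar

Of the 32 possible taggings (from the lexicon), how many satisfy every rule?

Candidates per position — 1:deskausk {C,V}; 2:roi {V,A}; 3:leizrar {A,C}; 4:deskausk {C,V}; 5:plasnern {V}; 6:leizrar {A,C}.
There are 32 candidate sequences in total.
The sequences that satisfy every rule: V V A C V A; V A A V V A; V A C V V A.
Count = 3.

3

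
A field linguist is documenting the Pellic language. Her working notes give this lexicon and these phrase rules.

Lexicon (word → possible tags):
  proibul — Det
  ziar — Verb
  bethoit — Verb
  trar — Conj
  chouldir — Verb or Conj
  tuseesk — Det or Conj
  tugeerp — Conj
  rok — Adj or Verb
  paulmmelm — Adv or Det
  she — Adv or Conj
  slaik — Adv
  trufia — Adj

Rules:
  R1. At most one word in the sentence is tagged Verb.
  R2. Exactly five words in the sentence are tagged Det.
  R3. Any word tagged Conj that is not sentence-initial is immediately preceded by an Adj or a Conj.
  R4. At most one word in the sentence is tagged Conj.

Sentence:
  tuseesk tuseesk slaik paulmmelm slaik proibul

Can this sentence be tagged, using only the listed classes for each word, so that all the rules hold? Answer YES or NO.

Candidates per position — 1:tuseesk {Det,Conj}; 2:tuseesk {Det,Conj}; 3:slaik {Adv}; 4:paulmmelm {Adv,Det}; 5:slaik {Adv}; 6:proibul {Det}.
Rule 2 cannot be satisfied by any choice of tags from the lexicon.
So there is no consistent tagging.

NO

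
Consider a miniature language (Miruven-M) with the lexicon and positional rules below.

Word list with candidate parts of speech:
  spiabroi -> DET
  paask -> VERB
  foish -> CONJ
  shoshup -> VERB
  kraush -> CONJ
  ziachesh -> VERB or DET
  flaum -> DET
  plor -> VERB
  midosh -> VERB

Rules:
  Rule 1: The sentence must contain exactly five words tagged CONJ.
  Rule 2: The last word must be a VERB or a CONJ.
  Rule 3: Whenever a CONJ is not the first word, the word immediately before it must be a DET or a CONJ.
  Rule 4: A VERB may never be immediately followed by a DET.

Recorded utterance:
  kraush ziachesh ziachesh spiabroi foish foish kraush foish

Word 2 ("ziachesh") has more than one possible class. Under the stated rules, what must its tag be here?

DET

Candidates per position — 1:kraush {CONJ}; 2:ziachesh {VERB,DET}; 3:ziachesh {VERB,DET}; 4:spiabroi {DET}; 5:foish {CONJ}; 6:foish {CONJ}; 7:kraush {CONJ}; 8:foish {CONJ}.
If word 2 were VERB, no tagging could satisfy rule 4; so word 2 is DET.
If word 3 were VERB, no tagging could satisfy rule 4; so word 3 is DET.
The unique satisfying tagging is: CONJ DET DET DET CONJ CONJ CONJ CONJ.
Rule-by-rule: rule 1 ✓; rule 2 ✓; rule 3 ✓; rule 4 ✓.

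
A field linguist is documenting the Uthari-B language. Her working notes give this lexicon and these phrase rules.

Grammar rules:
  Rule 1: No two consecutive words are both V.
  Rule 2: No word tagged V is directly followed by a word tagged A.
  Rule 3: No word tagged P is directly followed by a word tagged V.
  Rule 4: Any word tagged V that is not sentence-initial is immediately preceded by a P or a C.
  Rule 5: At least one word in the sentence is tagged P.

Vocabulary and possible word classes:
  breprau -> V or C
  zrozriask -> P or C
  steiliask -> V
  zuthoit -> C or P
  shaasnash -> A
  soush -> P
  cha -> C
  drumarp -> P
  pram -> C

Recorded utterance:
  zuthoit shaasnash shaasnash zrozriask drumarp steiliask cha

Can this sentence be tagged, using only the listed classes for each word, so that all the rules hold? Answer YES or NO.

Candidates per position — 1:zuthoit {C,P}; 2:shaasnash {A}; 3:shaasnash {A}; 4:zrozriask {P,C}; 5:drumarp {P}; 6:steiliask {V}; 7:cha {C}.
Rule 3 cannot be satisfied by any choice of tags from the lexicon.
So there is no consistent tagging.

NO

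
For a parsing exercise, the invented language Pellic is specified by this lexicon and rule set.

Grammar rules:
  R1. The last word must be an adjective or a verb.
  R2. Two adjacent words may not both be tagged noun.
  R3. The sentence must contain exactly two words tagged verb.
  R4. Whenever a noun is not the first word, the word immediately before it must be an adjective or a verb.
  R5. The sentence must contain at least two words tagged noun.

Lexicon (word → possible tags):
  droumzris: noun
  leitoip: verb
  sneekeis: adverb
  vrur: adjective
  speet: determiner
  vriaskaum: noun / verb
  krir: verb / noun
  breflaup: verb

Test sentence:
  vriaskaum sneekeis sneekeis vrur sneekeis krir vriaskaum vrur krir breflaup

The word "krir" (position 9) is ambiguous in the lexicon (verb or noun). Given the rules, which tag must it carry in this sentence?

Candidates per position — 1:vriaskaum {noun,verb}; 2:sneekeis {adverb}; 3:sneekeis {adverb}; 4:vrur {adjective}; 5:sneekeis {adverb}; 6:krir {verb,noun}; 7:vriaskaum {noun,verb}; 8:vrur {adjective}; 9:krir {verb,noun}; 10:breflaup {verb}.
If word 6 were noun, no tagging could satisfy rule 4; so word 6 is verb.
If word 7 were verb, no tagging could satisfy rule 3; so word 7 is noun.
If word 9 were verb, no tagging could satisfy rule 3; so word 9 is noun.
If word 1 were verb, no tagging could satisfy rule 3; so word 1 is noun.
That leaves exactly one tagging: noun adverb adverb adjective adverb verb noun adjective noun verb.
Checking: rule 1 satisfied; rule 2 satisfied; rule 3 satisfied; rule 4 satisfied; rule 5 satisfied.

noun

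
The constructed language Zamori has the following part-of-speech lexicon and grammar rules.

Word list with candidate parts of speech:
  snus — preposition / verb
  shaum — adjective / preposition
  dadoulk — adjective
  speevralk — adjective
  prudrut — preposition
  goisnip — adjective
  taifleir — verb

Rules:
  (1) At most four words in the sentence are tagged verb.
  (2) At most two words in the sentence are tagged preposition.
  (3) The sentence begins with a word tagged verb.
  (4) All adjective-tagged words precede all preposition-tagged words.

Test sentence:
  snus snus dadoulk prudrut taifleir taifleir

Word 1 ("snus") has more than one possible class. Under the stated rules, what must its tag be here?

Candidates per position — 1:snus {preposition,verb}; 2:snus {preposition,verb}; 3:dadoulk {adjective}; 4:prudrut {preposition}; 5:taifleir {verb}; 6:taifleir {verb}.
At position 1, choosing preposition makes rule 3 impossible to satisfy; hence verb.
At position 2, choosing preposition makes rule 4 impossible to satisfy; hence verb.
The only consistent sequence is: verb verb adjective preposition verb verb.
Check: rule 1 ok; rule 2 ok; rule 3 ok; rule 4 ok.

verb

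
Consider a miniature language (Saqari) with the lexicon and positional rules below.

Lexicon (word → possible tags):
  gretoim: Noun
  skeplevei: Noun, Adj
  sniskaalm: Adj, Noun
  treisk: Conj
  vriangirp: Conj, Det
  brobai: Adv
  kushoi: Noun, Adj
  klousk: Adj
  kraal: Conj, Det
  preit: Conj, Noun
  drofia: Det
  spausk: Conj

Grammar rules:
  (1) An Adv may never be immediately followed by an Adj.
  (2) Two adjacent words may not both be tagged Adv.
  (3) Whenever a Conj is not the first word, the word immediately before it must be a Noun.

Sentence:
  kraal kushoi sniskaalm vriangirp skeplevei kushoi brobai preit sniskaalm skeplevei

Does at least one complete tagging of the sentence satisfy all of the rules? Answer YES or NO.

YES

Candidates per position — 1:kraal {Conj,Det}; 2:kushoi {Noun,Adj}; 3:sniskaalm {Adj,Noun}; 4:vriangirp {Conj,Det}; 5:skeplevei {Noun,Adj}; 6:kushoi {Noun,Adj}; 7:brobai {Adv}; 8:preit {Conj,Noun}; 9:sniskaalm {Adj,Noun}; 10:skeplevei {Noun,Adj}.
One satisfying assignment: Conj Noun Noun Det Adj Adj Adv Noun Adj Noun.
Check: rule 1 satisfied; rule 2 satisfied; rule 3 satisfied.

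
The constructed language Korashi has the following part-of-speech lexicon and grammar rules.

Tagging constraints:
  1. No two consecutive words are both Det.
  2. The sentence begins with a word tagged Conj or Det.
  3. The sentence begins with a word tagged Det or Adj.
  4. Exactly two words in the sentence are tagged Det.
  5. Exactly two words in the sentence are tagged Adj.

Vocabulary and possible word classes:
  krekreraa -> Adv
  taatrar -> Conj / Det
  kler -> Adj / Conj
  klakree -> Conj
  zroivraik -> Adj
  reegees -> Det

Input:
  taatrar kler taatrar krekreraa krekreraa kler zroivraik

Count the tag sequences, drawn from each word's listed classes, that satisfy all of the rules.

Candidates per position — 1:taatrar {Conj,Det}; 2:kler {Adj,Conj}; 3:taatrar {Conj,Det}; 4:krekreraa {Adv}; 5:krekreraa {Adv}; 6:kler {Adj,Conj}; 7:zroivraik {Adj}.
There are 16 candidate sequences in total.
The sequences that satisfy every rule: Det Adj Det Adv Adv Conj Adj; Det Conj Det Adv Adv Adj Adj.
Count = 2.

2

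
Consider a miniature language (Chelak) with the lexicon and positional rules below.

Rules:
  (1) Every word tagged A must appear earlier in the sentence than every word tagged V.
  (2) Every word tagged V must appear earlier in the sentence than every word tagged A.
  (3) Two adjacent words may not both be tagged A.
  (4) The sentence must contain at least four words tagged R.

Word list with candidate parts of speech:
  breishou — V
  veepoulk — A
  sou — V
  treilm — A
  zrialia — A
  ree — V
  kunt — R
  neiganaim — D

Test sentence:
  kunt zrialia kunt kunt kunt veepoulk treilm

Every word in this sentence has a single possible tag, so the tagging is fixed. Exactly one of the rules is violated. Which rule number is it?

Fixed tagging: R A R R R A A.
Applying the rules: R1 pass, R2 pass, R3 fail, R4 pass.
Only rule 3 fails.

3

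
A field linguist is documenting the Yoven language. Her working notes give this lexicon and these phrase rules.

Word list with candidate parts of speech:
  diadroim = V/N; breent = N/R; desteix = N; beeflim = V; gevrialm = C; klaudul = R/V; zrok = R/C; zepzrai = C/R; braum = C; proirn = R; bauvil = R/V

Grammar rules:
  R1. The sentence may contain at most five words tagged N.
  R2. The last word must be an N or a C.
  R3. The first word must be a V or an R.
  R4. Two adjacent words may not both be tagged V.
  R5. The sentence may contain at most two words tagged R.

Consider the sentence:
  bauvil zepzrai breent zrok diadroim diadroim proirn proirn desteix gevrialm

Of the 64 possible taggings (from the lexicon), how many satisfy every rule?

Candidates per position — 1:bauvil {R,V}; 2:zepzrai {C,R}; 3:breent {N,R}; 4:zrok {R,C}; 5:diadroim {V,N}; 6:diadroim {V,N}; 7:proirn {R}; 8:proirn {R}; 9:desteix {N}; 10:gevrialm {C}.
There are 64 candidate sequences in total.
The sequences that satisfy every rule: V C N C V N R R N C; V C N C N V R R N C; V C N C N N R R N C.
Count = 3.

3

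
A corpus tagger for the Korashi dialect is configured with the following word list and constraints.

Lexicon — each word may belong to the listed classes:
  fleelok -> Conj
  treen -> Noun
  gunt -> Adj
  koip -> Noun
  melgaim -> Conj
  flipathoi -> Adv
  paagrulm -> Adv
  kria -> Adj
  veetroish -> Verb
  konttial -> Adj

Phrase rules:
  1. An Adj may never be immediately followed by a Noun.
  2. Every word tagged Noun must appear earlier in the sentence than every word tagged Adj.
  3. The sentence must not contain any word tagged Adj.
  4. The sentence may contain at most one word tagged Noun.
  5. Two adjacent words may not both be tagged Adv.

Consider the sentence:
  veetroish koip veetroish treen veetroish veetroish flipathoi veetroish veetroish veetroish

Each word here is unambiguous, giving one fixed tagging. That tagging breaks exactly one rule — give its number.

4

Fixed tagging: Verb Noun Verb Noun Verb Verb Adv Verb Verb Verb.
Applying the rules: R1 holds, R2 holds, R3 holds, R4 violated, R5 holds.
Only rule 4 fails.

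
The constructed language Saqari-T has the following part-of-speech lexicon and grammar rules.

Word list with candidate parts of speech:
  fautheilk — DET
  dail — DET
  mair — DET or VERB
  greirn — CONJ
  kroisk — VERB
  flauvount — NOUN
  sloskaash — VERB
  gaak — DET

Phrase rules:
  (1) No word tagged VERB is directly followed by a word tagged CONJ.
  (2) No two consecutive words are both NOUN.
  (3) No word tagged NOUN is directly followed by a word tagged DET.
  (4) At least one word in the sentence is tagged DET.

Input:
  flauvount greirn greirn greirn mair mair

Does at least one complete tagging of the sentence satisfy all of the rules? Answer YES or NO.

YES

Candidates per position — 1:flauvount {NOUN}; 2:greirn {CONJ}; 3:greirn {CONJ}; 4:greirn {CONJ}; 5:mair {DET,VERB}; 6:mair {DET,VERB}.
One satisfying assignment: NOUN CONJ CONJ CONJ VERB DET.
Verifying each rule — rule 1 satisfied; rule 2 satisfied; rule 3 satisfied; rule 4 satisfied.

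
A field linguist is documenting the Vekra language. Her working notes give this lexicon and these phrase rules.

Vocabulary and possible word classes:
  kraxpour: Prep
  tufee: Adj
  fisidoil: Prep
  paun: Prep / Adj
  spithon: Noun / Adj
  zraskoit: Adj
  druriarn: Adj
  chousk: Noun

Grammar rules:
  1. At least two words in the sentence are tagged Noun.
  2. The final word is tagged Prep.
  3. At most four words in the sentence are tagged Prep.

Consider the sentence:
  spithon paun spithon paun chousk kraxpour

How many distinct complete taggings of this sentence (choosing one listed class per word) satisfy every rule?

12

Candidates per position — 1:spithon {Noun,Adj}; 2:paun {Prep,Adj}; 3:spithon {Noun,Adj}; 4:paun {Prep,Adj}; 5:chousk {Noun}; 6:kraxpour {Prep}.
There are 16 candidate sequences in total.
Checking each against the rules leaves 12 sequences.
Count = 12.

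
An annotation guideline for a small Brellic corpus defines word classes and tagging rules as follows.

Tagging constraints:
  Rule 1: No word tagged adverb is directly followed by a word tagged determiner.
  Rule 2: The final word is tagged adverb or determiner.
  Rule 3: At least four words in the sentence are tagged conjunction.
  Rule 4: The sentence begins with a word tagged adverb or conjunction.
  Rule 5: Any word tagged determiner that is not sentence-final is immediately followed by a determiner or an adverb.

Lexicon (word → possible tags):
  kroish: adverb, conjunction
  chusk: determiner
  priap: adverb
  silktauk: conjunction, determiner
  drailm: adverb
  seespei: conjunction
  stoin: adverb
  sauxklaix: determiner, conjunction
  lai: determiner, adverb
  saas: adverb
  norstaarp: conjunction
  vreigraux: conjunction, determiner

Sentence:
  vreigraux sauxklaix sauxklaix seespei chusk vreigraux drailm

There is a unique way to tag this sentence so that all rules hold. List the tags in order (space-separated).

conjunction conjunction conjunction conjunction determiner determiner adverb

Candidates per position — 1:vreigraux {conjunction,determiner}; 2:sauxklaix {determiner,conjunction}; 3:sauxklaix {determiner,conjunction}; 4:seespei {conjunction}; 5:chusk {determiner}; 6:vreigraux {conjunction,determiner}; 7:drailm {adverb}.
Position 1: determiner is ruled out by rule 4; that leaves conjunction.
Position 2: determiner is ruled out by rule 5; that leaves conjunction.
Position 3: determiner is ruled out by rule 5; that leaves conjunction.
Position 6: conjunction is ruled out by rule 5; that leaves determiner.
The only consistent sequence is: conjunction conjunction conjunction conjunction determiner determiner adverb.
Checking: rule 1 satisfied; rule 2 satisfied; rule 3 satisfied; rule 4 satisfied; rule 5 satisfied.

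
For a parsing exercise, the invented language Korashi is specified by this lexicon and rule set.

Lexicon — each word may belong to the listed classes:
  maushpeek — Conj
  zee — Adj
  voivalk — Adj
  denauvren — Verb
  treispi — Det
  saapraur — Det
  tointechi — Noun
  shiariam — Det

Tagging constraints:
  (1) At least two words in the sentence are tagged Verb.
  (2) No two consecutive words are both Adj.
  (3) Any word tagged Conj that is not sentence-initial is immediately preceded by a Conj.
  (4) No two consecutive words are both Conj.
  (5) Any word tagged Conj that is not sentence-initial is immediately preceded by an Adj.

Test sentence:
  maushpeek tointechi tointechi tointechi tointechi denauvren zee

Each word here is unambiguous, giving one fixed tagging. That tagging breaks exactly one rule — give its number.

Fixed tagging: Conj Noun Noun Noun Noun Verb Adj.
Checking each rule: R1 ✗, R2 ✓, R3 ✓, R4 ✓, R5 ✓.
Only rule 1 fails.

1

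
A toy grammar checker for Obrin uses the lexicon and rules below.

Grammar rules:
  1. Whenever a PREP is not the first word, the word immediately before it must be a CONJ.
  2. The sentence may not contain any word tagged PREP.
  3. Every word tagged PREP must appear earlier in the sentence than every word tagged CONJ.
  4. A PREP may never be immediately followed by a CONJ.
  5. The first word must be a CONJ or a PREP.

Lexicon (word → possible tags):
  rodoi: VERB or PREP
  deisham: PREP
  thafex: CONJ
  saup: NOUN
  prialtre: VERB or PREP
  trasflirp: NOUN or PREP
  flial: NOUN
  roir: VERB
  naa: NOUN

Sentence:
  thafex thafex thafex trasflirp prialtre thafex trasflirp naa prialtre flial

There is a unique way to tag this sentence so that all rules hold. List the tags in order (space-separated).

Candidates per position — 1:thafex {CONJ}; 2:thafex {CONJ}; 3:thafex {CONJ}; 4:trasflirp {NOUN,PREP}; 5:prialtre {VERB,PREP}; 6:thafex {CONJ}; 7:trasflirp {NOUN,PREP}; 8:naa {NOUN}; 9:prialtre {VERB,PREP}; 10:flial {NOUN}.
Position 4: tagging it PREP would leave rule 2 unsatisfiable, so it must be NOUN.
Position 5: tagging it PREP would leave rule 1 unsatisfiable, so it must be VERB.
Position 7: tagging it PREP would leave rule 2 unsatisfiable, so it must be NOUN.
Position 9: tagging it PREP would leave rule 1 unsatisfiable, so it must be VERB.
So the tagging must be: CONJ CONJ CONJ NOUN VERB CONJ NOUN NOUN VERB NOUN.
Checking: rule 1 holds; rule 2 holds; rule 3 holds; rule 4 holds; rule 5 holds.

CONJ CONJ CONJ NOUN VERB CONJ NOUN NOUN VERB NOUN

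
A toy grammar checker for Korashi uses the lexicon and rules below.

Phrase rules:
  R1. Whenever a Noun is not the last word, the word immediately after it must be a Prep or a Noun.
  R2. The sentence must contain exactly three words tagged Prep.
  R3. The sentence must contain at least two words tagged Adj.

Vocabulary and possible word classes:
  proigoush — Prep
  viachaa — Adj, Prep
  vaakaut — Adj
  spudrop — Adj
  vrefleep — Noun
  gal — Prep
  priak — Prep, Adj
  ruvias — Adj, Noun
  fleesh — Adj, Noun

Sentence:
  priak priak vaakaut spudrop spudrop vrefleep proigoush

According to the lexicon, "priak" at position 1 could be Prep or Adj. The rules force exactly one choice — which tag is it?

Prep

Candidates per position — 1:priak {Prep,Adj}; 2:priak {Prep,Adj}; 3:vaakaut {Adj}; 4:spudrop {Adj}; 5:spudrop {Adj}; 6:vrefleep {Noun}; 7:proigoush {Prep}.
Position 1: Adj is ruled out by rule 2; that leaves Prep.
Position 2: Adj is ruled out by rule 2; that leaves Prep.
That leaves exactly one tagging: Prep Prep Adj Adj Adj Noun Prep.
Checking: rule 1 ok; rule 2 ok; rule 3 ok.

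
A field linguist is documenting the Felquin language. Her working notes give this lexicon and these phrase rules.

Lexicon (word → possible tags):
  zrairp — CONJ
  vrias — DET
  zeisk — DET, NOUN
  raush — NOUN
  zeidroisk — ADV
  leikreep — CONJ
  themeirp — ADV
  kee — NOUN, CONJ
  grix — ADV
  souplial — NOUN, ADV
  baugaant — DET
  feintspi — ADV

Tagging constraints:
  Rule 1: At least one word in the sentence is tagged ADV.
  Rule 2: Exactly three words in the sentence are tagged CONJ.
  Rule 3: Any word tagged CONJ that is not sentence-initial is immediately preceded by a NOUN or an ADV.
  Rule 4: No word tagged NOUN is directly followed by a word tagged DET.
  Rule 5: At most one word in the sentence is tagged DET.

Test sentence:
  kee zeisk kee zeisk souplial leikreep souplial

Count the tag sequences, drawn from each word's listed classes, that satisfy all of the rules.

Candidates per position — 1:kee {NOUN,CONJ}; 2:zeisk {DET,NOUN}; 3:kee {NOUN,CONJ}; 4:zeisk {DET,NOUN}; 5:souplial {NOUN,ADV}; 6:leikreep {CONJ}; 7:souplial {NOUN,ADV}.
There are 64 candidate sequences in total.
Checking each against the rules leaves 6 sequences.
Count = 6.

6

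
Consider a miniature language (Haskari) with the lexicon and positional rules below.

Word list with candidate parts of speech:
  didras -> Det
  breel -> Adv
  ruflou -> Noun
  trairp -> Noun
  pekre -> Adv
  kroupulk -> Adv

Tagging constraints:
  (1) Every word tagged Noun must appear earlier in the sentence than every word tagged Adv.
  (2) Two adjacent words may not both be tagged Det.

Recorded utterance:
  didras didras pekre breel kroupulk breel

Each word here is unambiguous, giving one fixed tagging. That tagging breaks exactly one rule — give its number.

2

Fixed tagging: Det Det Adv Adv Adv Adv.
Checking each rule: R1 holds, R2 violated.
Only rule 2 fails.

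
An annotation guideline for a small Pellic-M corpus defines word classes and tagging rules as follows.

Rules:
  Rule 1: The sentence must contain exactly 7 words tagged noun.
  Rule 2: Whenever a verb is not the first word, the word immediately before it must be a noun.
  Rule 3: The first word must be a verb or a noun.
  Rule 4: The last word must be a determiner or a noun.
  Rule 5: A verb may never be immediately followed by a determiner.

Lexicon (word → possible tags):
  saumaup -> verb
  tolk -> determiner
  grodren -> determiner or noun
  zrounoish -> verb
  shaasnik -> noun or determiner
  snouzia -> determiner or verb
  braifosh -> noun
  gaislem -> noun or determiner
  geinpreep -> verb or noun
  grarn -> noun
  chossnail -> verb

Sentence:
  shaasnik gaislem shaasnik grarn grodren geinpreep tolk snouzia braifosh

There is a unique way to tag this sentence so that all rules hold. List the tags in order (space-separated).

Candidates per position — 1:shaasnik {noun,determiner}; 2:gaislem {noun,determiner}; 3:shaasnik {noun,determiner}; 4:grarn {noun}; 5:grodren {determiner,noun}; 6:geinpreep {verb,noun}; 7:tolk {determiner}; 8:snouzia {determiner,verb}; 9:braifosh {noun}.
If word 1 were determiner, no tagging could satisfy rule 1; so word 1 is noun.
If word 2 were determiner, no tagging could satisfy rule 1; so word 2 is noun.
If word 3 were determiner, no tagging could satisfy rule 1; so word 3 is noun.
If word 5 were determiner, no tagging could satisfy rule 1; so word 5 is noun.
If word 6 were verb, no tagging could satisfy rule 1; so word 6 is noun.
If word 8 were verb, no tagging could satisfy rule 2; so word 8 is determiner.
So the tagging must be: noun noun noun noun noun noun determiner determiner noun.
Rule-by-rule: rule 1 ✓; rule 2 ✓; rule 3 ✓; rule 4 ✓; rule 5 ✓.

noun noun noun noun noun noun determiner determiner noun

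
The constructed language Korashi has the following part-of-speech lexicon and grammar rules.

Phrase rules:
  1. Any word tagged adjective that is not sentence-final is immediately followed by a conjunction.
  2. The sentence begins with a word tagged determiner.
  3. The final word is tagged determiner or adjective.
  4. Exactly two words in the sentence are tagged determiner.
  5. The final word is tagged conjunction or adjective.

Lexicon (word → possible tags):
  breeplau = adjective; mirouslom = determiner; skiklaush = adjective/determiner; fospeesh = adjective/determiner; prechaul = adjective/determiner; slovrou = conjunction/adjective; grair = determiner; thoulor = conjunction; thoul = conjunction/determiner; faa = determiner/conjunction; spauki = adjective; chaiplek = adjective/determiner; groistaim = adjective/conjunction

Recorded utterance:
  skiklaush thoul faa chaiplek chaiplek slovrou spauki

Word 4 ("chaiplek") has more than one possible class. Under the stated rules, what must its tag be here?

determiner

Candidates per position — 1:skiklaush {adjective,determiner}; 2:thoul {conjunction,determiner}; 3:faa {determiner,conjunction}; 4:chaiplek {adjective,determiner}; 5:chaiplek {adjective,determiner}; 6:slovrou {conjunction,adjective}; 7:spauki {adjective}.
Position 1: adjective is ruled out by rule 2; that leaves determiner.
Position 4: adjective is ruled out by rule 1; that leaves determiner.
Position 5: determiner is ruled out by rule 4; that leaves adjective.
Position 6: adjective is ruled out by rule 1; that leaves conjunction.
Position 2: determiner is ruled out by rule 4; that leaves conjunction.
Position 3: determiner is ruled out by rule 4; that leaves conjunction.
The unique satisfying tagging is: determiner conjunction conjunction determiner adjective conjunction adjective.
Check: rule 1 holds; rule 2 holds; rule 3 holds; rule 4 holds; rule 5 holds.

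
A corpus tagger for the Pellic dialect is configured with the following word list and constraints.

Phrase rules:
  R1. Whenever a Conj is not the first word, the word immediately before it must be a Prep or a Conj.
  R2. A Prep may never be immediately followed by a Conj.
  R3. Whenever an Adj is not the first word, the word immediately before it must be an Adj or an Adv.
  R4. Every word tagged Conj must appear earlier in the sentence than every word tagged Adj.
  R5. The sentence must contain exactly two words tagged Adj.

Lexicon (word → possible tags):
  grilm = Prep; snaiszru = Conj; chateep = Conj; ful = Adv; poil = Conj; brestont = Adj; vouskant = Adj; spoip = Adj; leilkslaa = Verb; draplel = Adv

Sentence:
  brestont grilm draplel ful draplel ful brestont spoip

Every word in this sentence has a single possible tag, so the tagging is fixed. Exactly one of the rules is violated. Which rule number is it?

Fixed tagging: Adj Prep Adv Adv Adv Adv Adj Adj.
Checking each rule: R1 holds, R2 holds, R3 holds, R4 holds, R5 violated.
Only rule 5 fails.

5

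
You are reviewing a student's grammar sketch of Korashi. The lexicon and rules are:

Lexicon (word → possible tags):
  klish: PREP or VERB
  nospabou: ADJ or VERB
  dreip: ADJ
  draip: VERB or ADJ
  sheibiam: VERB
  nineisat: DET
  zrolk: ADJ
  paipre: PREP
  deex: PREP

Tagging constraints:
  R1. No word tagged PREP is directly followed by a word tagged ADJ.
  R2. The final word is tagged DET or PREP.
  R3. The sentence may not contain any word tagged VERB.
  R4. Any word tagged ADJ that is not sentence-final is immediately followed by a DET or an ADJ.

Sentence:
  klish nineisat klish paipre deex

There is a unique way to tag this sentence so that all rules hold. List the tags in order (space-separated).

PREP DET PREP PREP PREP

Candidates per position — 1:klish {PREP,VERB}; 2:nineisat {DET}; 3:klish {PREP,VERB}; 4:paipre {PREP}; 5:deex {PREP}.
If word 1 were VERB, no tagging could satisfy rule 3; so word 1 is PREP.
If word 3 were VERB, no tagging could satisfy rule 3; so word 3 is PREP.
So the tagging must be: PREP DET PREP PREP PREP.
Checking: rule 1 ✓; rule 2 ✓; rule 3 ✓; rule 4 ✓.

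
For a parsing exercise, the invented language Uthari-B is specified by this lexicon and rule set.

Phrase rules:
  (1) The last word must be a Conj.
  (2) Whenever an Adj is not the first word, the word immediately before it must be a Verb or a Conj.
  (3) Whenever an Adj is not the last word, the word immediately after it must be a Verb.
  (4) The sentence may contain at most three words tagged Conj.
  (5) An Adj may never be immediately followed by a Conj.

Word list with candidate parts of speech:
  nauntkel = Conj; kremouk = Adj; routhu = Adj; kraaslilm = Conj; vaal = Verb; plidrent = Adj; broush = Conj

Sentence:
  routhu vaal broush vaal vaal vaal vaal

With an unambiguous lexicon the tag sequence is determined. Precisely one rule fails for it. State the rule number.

1

Fixed tagging: Adj Verb Conj Verb Verb Verb Verb.
Checking each rule: R1 ✗, R2 ✓, R3 ✓, R4 ✓, R5 ✓.
Only rule 1 fails.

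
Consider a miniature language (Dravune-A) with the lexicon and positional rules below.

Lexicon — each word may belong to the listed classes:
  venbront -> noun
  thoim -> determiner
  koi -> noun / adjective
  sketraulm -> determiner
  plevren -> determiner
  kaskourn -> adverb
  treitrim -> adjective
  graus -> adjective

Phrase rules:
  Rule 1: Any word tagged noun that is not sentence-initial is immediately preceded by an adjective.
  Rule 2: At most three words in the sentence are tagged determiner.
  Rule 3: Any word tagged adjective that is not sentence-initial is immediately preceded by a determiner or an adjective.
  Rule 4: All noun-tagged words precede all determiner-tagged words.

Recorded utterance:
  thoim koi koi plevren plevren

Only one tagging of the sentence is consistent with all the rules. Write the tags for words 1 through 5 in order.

determiner adjective adjective determiner determiner

Candidates per position — 1:thoim {determiner}; 2:koi {noun,adjective}; 3:koi {noun,adjective}; 4:plevren {determiner}; 5:plevren {determiner}.
Word 2 cannot be noun — rule 1 would then fail for every completion. It is adjective.
Word 3 cannot be noun — rule 4 would then fail for every completion. It is adjective.
The only consistent sequence is: determiner adjective adjective determiner determiner.
Verifying each rule — rule 1 ✓; rule 2 ✓; rule 3 ✓; rule 4 ✓.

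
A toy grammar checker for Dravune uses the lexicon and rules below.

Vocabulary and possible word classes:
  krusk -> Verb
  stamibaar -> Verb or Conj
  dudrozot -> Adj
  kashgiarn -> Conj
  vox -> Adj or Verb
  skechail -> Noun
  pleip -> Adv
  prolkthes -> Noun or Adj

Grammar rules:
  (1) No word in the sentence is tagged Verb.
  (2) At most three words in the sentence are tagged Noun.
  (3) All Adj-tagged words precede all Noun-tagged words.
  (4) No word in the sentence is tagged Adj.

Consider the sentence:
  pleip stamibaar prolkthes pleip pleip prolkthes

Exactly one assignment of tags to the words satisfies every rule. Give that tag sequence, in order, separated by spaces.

Adv Conj Noun Adv Adv Noun

Candidates per position — 1:pleip {Adv}; 2:stamibaar {Verb,Conj}; 3:prolkthes {Noun,Adj}; 4:pleip {Adv}; 5:pleip {Adv}; 6:prolkthes {Noun,Adj}.
At position 2, choosing Verb makes rule 1 impossible to satisfy; hence Conj.
At position 3, choosing Adj makes rule 4 impossible to satisfy; hence Noun.
At position 6, choosing Adj makes rule 3 impossible to satisfy; hence Noun.
The only consistent sequence is: Adv Conj Noun Adv Adv Noun.
Verifying each rule — rule 1 satisfied; rule 2 satisfied; rule 3 satisfied; rule 4 satisfied.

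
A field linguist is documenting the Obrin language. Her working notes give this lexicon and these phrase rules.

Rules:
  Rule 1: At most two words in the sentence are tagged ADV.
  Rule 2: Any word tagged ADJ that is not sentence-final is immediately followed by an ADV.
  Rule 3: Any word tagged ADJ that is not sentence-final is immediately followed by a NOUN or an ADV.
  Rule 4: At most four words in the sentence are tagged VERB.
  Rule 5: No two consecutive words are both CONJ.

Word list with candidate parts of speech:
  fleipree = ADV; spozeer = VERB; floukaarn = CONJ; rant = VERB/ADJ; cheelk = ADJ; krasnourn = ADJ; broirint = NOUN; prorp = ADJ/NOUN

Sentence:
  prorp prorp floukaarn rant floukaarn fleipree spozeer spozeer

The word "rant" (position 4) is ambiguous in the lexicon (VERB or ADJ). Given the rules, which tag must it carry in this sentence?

VERB

Candidates per position — 1:prorp {ADJ,NOUN}; 2:prorp {ADJ,NOUN}; 3:floukaarn {CONJ}; 4:rant {VERB,ADJ}; 5:floukaarn {CONJ}; 6:fleipree {ADV}; 7:spozeer {VERB}; 8:spozeer {VERB}.
Position 1: ADJ is ruled out by rule 2; that leaves NOUN.
Position 2: ADJ is ruled out by rule 2; that leaves NOUN.
Position 4: ADJ is ruled out by rule 2; that leaves VERB.
So the tagging must be: NOUN NOUN CONJ VERB CONJ ADV VERB VERB.
Verifying each rule — rule 1 ok; rule 2 ok; rule 3 ok; rule 4 ok; rule 5 ok.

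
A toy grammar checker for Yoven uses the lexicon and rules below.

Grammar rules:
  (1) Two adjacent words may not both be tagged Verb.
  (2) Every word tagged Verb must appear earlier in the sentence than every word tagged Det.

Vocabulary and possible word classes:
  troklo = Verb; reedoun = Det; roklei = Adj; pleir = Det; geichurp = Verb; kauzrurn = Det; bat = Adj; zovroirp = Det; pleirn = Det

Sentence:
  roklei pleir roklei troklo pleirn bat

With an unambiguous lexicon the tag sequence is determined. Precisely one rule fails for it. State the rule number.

Fixed tagging: Adj Det Adj Verb Det Adj.
Checking each rule: R1 ok, R2 fails.
Only rule 2 fails.

2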